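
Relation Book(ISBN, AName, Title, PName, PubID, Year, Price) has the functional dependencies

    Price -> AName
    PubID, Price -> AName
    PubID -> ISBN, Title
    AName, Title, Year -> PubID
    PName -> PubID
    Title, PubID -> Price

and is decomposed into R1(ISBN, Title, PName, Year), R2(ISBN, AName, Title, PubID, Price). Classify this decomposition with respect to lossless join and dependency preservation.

Lossless test: (ISBN, Title)⁺ = {ISBN, Title}, which is a superkey of neither fragment — lossy.
Dependency preservation: the restricted closure of {AName, Title, Year} across the fragments never reaches {PubID}, so AName, Title, Year → PubID cannot be enforced without a join — not preserved.

lossy and not dependency-preserving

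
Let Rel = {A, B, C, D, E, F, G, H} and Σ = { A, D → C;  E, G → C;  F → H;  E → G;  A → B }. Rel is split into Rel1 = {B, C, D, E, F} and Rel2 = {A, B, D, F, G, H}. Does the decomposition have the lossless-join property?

Common attributes: Rel1 ∩ Rel2 = {B, D, F}.
Closure of {B, D, F}: F → H applies, adding H. So (B, D, F)⁺ = {B, D, F, H}.
The closure contains neither all of Rel1 = {B, C, D, E, F} nor all of Rel2 = {A, B, D, F, G, H}, so the common attributes are not a superkey of either fragment. The join is lossy.

No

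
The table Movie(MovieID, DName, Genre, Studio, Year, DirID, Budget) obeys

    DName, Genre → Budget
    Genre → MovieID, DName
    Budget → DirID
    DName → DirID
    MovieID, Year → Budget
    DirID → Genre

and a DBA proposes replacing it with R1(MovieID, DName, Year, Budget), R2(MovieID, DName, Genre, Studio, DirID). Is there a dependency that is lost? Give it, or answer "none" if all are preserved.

none

DName, Genre → Budget: restricted closure across fragments reaches Budget.
Genre → MovieID, DName lies within R2.
Budget → DirID: restricted closure across fragments reaches DirID.
DName → DirID lies within R2.
MovieID, Year → Budget lies within R1.
DirID → Genre lies within R2.
Every dependency is enforceable on the fragments, so the decomposition is dependency-preserving.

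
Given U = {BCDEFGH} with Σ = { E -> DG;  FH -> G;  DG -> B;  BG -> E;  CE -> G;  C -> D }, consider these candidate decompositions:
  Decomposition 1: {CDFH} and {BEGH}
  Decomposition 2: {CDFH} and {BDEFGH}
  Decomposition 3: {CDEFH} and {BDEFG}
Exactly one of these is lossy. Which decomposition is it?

Decomposition 1

Decomposition 1: common = {H}, closure = {H} → lossy.
Decomposition 2: common = {DFH}, closure = {BDEFGH} → lossless.
Decomposition 3: common = {DEF}, closure = {BDEFG} → lossless.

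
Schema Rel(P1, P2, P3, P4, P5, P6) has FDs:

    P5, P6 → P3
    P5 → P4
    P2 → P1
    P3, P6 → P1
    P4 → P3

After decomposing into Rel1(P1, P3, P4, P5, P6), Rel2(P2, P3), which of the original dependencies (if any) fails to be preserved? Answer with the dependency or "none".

P2 → P1

Check P2 → P1: no single fragment contains all of {P1, P2}, and the restricted closure of {P2} across the fragments never reaches {P1}.
P5, P6 → P3 is preserved.
P5 → P4 is preserved.
P3, P6 → P1 is preserved.
P4 → P3 is preserved.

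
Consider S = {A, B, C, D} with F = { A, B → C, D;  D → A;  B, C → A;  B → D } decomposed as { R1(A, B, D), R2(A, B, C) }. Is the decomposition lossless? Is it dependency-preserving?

lossless and dependency-preserving

Lossless test: (A, B)⁺ = {A, B, C, D}, which contains all of one fragment — lossless.
Dependency preservation: A, B → C, D is not contained in any single fragment, but the restricted closure of its left-hand side across the fragments still reaches the right-hand side; the remaining FDs each lie inside some fragment. All dependencies are preserved.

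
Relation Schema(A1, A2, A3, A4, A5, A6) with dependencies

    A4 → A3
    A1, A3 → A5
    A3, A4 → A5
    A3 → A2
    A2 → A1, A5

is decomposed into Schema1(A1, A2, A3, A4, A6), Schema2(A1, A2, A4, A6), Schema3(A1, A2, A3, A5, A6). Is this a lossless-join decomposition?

Yes

Chase test. Columns are A1, A2, A3, A4, A5, A6; row i has aⱼ where attribute j ∈ Schemai, else bᵢⱼ.
Initial tableau (one row per fragment):
  row 1: a1 a2 a3 a4 b15 a6
  row 2: a1 a2 b23 a4 b25 a6
  row 3: a1 a2 a3 b34 a5 a6
Rows 1 and 2 agree on A4; apply A4→A3 and equate their A3 entries.
Rows 1 and 2 agree on A1, A3; apply A1, A3→A5 and equate their A5 entries.
Rows 1 and 3 agree on A1, A3; apply A1, A3→A5 and equate their A5 entries.
Row 1 is now all distinguished symbols — the join is lossless.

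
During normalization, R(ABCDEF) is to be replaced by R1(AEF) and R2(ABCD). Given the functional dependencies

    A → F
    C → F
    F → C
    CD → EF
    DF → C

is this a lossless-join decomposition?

Common attributes: R1 ∩ R2 = {A}.
Closure of {A}: A → F applies, adding F; F → C applies, adding C. So (A)⁺ = {ACF}.
The closure contains neither all of R1 = {AEF} nor all of R2 = {ABCD}, so the common attributes are not a superkey of either fragment. The join is lossy.

No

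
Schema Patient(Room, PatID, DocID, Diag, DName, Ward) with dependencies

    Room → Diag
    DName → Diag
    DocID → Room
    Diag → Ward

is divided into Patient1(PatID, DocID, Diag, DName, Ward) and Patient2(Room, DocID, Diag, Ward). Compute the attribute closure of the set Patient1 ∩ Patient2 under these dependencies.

Patient1 ∩ Patient2 = {DocID, Diag, Ward}.
DocID → Room applies, adding Room
Closure: {Room, DocID, Diag, Ward}.

Room, DocID, Diag, Ward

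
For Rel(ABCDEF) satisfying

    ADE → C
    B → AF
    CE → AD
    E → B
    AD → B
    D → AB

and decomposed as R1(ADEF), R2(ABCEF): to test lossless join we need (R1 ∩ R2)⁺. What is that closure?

ABEF

R1 ∩ R2 = {AEF}.
E → B applies, adding B
Closure: {ABEF}.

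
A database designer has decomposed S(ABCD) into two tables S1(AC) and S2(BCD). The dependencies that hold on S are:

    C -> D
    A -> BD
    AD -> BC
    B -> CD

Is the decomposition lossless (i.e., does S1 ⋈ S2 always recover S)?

Common attributes: S1 ∩ S2 = {C}.
Closure of {C}: C → D applies, adding D. So (C)⁺ = {CD}.
The closure contains neither all of S1 = {AC} nor all of S2 = {BCD}, so the common attributes are not a superkey of either fragment. The join is lossy.

No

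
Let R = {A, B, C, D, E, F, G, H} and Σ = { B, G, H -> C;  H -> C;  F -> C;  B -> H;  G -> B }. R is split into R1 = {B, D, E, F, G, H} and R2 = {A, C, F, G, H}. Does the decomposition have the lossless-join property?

No

Common attributes: R1 ∩ R2 = {F, G, H}.
Closure of {F, G, H}: H → C applies, adding C; G → B applies, adding B. So (F, G, H)⁺ = {B, C, F, G, H}.
The closure contains neither all of R1 = {B, D, E, F, G, H} nor all of R2 = {A, C, F, G, H}, so the common attributes are not a superkey of either fragment. The join is lossy.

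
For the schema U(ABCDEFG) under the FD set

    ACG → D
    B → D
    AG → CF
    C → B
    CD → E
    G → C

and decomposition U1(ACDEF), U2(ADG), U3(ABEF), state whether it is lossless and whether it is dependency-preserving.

lossy and not dependency-preserving

Lossless test (chase): applying each FD to every pair of rows produces no changes in the tableau, so no row becomes fully distinguished — the join is lossy.
Dependency preservation: the restricted closure of {B} across the fragments never reaches {D}, so B → D cannot be enforced without a join — not preserved.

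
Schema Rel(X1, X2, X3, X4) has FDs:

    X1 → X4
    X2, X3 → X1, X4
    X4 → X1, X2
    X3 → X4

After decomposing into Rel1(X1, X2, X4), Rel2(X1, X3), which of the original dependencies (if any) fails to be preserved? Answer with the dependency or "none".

X1 → X4 lies within Rel1.
X2, X3 → X1, X4: restricted closure across fragments reaches X1, X4.
X4 → X1, X2 lies within Rel1.
X3 → X4: restricted closure across fragments reaches X4.
Every dependency is enforceable on the fragments, so the decomposition is dependency-preserving.

none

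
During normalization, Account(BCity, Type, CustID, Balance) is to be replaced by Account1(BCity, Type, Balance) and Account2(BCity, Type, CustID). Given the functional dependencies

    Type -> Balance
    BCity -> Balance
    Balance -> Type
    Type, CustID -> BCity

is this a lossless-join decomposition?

Common attributes: Account1 ∩ Account2 = {BCity, Type}.
Closure of {BCity, Type}: Type → Balance applies, adding Balance. So (BCity, Type)⁺ = {BCity, Type, Balance}.
This closure contains every attribute of Account1, so Account1 ∩ Account2 → Account1. The join is lossless.

Yes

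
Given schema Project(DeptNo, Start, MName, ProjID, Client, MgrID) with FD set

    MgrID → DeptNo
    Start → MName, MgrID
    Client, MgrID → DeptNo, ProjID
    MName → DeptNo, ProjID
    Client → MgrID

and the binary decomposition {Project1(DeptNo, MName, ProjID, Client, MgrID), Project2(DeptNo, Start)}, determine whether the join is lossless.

No

Common attributes: Project1 ∩ Project2 = {DeptNo}.
No dependency enlarges {DeptNo}, so (DeptNo)⁺ = {DeptNo}.
The closure contains neither all of Project1 = {DeptNo, MName, ProjID, Client, MgrID} nor all of Project2 = {DeptNo, Start}, so the common attributes are not a superkey of either fragment. The join is lossy.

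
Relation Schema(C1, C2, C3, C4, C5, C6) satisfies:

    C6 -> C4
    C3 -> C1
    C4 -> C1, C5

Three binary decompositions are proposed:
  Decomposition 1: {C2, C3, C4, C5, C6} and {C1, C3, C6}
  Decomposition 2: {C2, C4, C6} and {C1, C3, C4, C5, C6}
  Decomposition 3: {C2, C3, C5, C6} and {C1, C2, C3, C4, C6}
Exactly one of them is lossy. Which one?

Decomposition 2

Decomposition 1: common = {C3, C6}, closure = {C1, C3, C4, C5, C6} → lossless.
Decomposition 2: common = {C4, C6}, closure = {C1, C4, C5, C6} → lossy.
Decomposition 3: common = {C2, C3, C6}, closure = {C1, C2, C3, C4, C5, C6} → lossless.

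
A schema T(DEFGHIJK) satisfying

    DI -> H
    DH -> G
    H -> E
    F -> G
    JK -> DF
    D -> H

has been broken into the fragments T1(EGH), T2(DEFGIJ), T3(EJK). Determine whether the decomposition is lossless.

Chase test. Columns are DEFGHIJK; row i has aⱼ where attribute j ∈ Ti, else bᵢⱼ.
Initial tableau (one row per fragment):
  row 1: b11 a2 b13 a4 a5 b16 b17 b18
  row 2: a1 a2 a3 a4 b25 a6 a7 b28
  row 3: b31 a2 b33 b34 b35 b36 a7 a8
No row becomes fully distinguished — the join is lossy.

No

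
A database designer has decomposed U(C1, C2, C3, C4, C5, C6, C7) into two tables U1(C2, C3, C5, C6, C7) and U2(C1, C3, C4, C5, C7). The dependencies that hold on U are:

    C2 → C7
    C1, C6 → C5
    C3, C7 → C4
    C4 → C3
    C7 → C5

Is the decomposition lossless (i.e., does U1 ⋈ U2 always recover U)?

Common attributes: U1 ∩ U2 = {C3, C5, C7}.
Closure of {C3, C5, C7}: C3, C7 → C4 applies, adding C4. So (C3, C5, C7)⁺ = {C3, C4, C5, C7}.
The closure contains neither all of U1 = {C2, C3, C5, C6, C7} nor all of U2 = {C1, C3, C4, C5, C7}, so the common attributes are not a superkey of either fragment. The join is lossy.

No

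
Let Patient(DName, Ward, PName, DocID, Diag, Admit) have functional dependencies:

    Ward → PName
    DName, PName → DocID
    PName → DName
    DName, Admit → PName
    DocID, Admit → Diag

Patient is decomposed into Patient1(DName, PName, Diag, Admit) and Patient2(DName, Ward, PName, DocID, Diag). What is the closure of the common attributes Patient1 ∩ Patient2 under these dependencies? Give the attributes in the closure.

DName, PName, DocID, Diag

Patient1 ∩ Patient2 = {DName, PName, Diag}.
DName, PName → DocID applies, adding DocID
Closure: {DName, PName, DocID, Diag}.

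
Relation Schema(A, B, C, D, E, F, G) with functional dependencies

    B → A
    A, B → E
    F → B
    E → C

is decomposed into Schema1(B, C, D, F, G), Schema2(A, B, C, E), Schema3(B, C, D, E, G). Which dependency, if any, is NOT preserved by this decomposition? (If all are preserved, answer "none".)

B → A lies within Schema2.
A, B → E lies within Schema2.
F → B lies within Schema1.
E → C lies within Schema2.
Every dependency is enforceable on the fragments, so the decomposition is dependency-preserving.

none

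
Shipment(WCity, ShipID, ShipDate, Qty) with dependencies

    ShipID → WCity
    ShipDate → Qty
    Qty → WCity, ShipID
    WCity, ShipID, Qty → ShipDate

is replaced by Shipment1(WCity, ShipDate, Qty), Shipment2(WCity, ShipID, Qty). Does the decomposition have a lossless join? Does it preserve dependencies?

lossless and dependency-preserving

Lossless test: (WCity, Qty)⁺ = {WCity, ShipID, ShipDate, Qty}, which contains all of one fragment — lossless.
Dependency preservation: WCity, ShipID, Qty → ShipDate is not contained in any single fragment, but the restricted closure of its left-hand side across the fragments still reaches the right-hand side; the remaining FDs each lie inside some fragment. All dependencies are preserved.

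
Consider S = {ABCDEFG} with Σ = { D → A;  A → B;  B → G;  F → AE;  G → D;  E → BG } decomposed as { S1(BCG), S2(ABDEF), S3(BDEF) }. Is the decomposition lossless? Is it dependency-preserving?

Lossless test (chase): Rows 2 and 3 agree on D; apply D→A and equate their A entries. Rows 1 and 2 agree on B; apply B→G and equate their G entries. Rows 1 and 3 agree on B; apply B→G and equate their G entries. Rows 1 and 2 agree on G; apply G→D and equate their D entries. Rows 1 and 2 agree on D; apply D→A and equate their A entries. No row becomes fully distinguished — the join is lossy.
Dependency preservation: G → D; E → BG are not contained in any single fragment, but the restricted closure of each left-hand side across the fragments still reaches the right-hand side; the remaining FDs each lie inside some fragment. All dependencies are preserved.

lossy but dependency-preserving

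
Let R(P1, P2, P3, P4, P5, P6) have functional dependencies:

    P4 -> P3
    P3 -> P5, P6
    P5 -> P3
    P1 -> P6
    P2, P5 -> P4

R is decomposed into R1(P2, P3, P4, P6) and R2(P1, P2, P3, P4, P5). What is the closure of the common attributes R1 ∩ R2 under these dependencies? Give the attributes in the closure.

R1 ∩ R2 = {P2, P3, P4}.
P3 → P5, P6 applies, adding P5, P6
Closure: {P2, P3, P4, P5, P6}.

P2, P3, P4, P5, P6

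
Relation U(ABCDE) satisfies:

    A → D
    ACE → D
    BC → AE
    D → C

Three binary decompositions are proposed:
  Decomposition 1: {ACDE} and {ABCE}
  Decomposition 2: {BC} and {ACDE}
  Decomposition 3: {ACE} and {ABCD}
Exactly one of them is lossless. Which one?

Decomposition 1: common = {ACE}, closure = {ACDE} → lossless.
Decomposition 2: common = {C}, closure = {C} → lossy.
Decomposition 3: common = {AC}, closure = {ACD} → lossy.

Decomposition 1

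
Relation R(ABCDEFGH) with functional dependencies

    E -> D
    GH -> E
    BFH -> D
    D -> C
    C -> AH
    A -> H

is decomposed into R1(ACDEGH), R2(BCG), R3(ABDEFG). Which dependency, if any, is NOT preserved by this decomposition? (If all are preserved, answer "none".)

Check BFH → D: no single fragment contains all of {BDFH}, and the restricted closure of {BFH} across the fragments never reaches {D}.
E → D is preserved.
GH → E is preserved.
D → C is preserved.
C → AH is preserved.
A → H is preserved.

BFH -> D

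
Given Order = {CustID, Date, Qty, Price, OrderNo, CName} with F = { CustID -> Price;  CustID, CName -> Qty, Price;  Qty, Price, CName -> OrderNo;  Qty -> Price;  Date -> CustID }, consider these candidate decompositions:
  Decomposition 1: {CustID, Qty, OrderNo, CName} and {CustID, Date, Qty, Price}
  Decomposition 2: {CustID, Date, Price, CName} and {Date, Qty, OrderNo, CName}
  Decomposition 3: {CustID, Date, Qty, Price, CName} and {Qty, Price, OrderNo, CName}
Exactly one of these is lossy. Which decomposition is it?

Decomposition 1

Decomposition 1: common = {CustID, Qty}, closure = {CustID, Qty, Price} → lossy.
Decomposition 2: common = {Date, CName}, closure = {CustID, Date, Qty, Price, OrderNo, CName} → lossless.
Decomposition 3: common = {Qty, Price, CName}, closure = {Qty, Price, OrderNo, CName} → lossless.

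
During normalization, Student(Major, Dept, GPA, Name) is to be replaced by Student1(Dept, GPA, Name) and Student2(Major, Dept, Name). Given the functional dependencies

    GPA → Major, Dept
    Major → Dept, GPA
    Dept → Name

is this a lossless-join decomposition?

Common attributes: Student1 ∩ Student2 = {Dept, Name}.
No dependency enlarges {Dept, Name}, so (Dept, Name)⁺ = {Dept, Name}.
The closure contains neither all of Student1 = {Dept, GPA, Name} nor all of Student2 = {Major, Dept, Name}, so the common attributes are not a superkey of either fragment. The join is lossy.

No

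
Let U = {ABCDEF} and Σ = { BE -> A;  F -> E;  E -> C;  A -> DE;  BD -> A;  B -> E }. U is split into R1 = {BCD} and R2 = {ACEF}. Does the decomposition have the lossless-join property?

Common attributes: R1 ∩ R2 = {C}.
No dependency enlarges {C}, so (C)⁺ = {C}.
The closure contains neither all of R1 = {BCD} nor all of R2 = {ACEF}, so the common attributes are not a superkey of either fragment. The join is lossy.

No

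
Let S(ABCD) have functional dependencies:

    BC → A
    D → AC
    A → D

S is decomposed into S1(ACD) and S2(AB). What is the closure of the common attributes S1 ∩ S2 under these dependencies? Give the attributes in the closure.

ACD

S1 ∩ S2 = {A}.
A → D applies, adding D
D → AC applies, adding C
Closure: {ACD}.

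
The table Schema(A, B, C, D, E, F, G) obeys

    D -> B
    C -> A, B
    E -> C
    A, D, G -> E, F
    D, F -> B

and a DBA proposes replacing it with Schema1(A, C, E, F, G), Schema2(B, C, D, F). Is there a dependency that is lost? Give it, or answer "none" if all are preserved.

Check A, D, G → E, F: no single fragment contains all of {A, D, E, F, G}, and the restricted closure of {A, D, G} across the fragments never reaches {E, F}.
D → B is preserved.
C → A, B is preserved.
E → C is preserved.
D, F → B is preserved.

A, D, G -> E, F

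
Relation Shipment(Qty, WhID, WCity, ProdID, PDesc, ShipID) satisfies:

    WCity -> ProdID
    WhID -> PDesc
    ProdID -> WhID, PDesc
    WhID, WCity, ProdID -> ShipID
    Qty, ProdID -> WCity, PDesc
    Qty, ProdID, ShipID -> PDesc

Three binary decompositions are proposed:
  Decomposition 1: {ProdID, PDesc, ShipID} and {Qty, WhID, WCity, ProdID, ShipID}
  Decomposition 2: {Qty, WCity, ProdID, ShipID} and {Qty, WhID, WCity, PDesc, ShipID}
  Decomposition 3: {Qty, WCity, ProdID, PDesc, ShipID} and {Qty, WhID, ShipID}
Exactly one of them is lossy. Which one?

Decomposition 1: common = {ProdID, ShipID}, closure = {WhID, ProdID, PDesc, ShipID} → lossless.
Decomposition 2: common = {Qty, WCity, ShipID}, closure = {Qty, WhID, WCity, ProdID, PDesc, ShipID} → lossless.
Decomposition 3: common = {Qty, ShipID}, closure = {Qty, ShipID} → lossy.

Decomposition 3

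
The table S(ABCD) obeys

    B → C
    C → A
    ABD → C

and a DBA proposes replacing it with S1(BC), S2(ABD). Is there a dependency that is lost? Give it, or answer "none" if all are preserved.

C → A

Check C → A: no single fragment contains all of {AC}, and the restricted closure of {C} across the fragments never reaches {A}.
B → C is preserved.
ABD → C is preserved.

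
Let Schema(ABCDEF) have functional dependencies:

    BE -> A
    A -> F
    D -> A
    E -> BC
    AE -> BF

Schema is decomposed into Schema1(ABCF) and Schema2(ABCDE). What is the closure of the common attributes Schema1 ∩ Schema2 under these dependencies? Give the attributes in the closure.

ABCF

Schema1 ∩ Schema2 = {ABC}.
A → F applies, adding F
Closure: {ABCF}.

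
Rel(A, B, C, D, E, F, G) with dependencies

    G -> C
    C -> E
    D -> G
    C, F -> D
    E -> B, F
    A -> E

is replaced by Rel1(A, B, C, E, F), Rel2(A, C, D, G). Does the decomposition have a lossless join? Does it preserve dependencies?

Lossless test: (A, C)⁺ = {A, B, C, D, E, F, G}, which contains all of one fragment — lossless.
Dependency preservation: C, F → D is not contained in any single fragment, but the restricted closure of its left-hand side across the fragments still reaches the right-hand side; the remaining FDs each lie inside some fragment. All dependencies are preserved.

lossless and dependency-preserving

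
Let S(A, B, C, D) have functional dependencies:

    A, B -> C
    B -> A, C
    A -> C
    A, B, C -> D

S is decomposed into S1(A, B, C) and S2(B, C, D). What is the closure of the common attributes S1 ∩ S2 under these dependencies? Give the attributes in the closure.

A, B, C, D

S1 ∩ S2 = {B, C}.
B → A, C applies, adding A
A, B, C → D applies, adding D
Closure: {A, B, C, D}.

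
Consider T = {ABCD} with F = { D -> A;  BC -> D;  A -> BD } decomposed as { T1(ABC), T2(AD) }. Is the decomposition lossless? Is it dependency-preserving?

lossless and dependency-preserving

Lossless test: (A)⁺ = {ABD}, which contains all of one fragment — lossless.
Dependency preservation: BC → D; A → BD are not contained in any single fragment, but the restricted closure of each left-hand side across the fragments still reaches the right-hand side; the remaining FDs each lie inside some fragment. All dependencies are preserved.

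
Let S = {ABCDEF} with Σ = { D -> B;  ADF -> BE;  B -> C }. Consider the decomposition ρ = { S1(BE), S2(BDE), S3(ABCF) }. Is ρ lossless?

No

Chase test. Columns are ABCDEF; row i has aⱼ where attribute j ∈ Si, else bᵢⱼ.
Initial tableau (one row per fragment):
  row 1: b11 a2 b13 b14 a5 b16
  row 2: b21 a2 b23 a4 a5 b26
  row 3: a1 a2 a3 b34 b35 a6
Rows 1 and 2 agree on B; apply B→C and equate their C entries.
Rows 1 and 3 agree on B; apply B→C and equate their C entries.
No row becomes fully distinguished — the join is lossy.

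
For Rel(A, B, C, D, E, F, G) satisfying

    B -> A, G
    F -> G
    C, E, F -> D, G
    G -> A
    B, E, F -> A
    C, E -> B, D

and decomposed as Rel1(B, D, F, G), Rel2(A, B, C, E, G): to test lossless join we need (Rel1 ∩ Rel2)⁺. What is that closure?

A, B, G

Rel1 ∩ Rel2 = {B, G}.
B → A, G applies, adding A
Closure: {A, B, G}.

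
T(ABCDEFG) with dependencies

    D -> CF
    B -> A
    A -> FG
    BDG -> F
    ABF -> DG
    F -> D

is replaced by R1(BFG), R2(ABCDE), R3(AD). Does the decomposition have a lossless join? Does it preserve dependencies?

Lossless test (chase): Rows 2 and 3 agree on D; apply D→CF and equate their CF entries. Rows 1 and 2 agree on B; apply B→A and equate their A entries. Rows 1 and 2 agree on A; apply A→FG and equate their FG entries. Rows 1 and 3 agree on A; apply A→FG and equate their FG entries. Rows 1 and 2 agree on ABF; apply ABF→DG and equate their DG entries. Rows 1 and 2 agree on D; apply D→CF and equate their CF entries. Row 2 is now all distinguished symbols — the join is lossless.
Dependency preservation: the restricted closure of {D} across the fragments never reaches {CF}, so D → CF cannot be enforced without a join — not preserved.

lossless but not dependency-preserving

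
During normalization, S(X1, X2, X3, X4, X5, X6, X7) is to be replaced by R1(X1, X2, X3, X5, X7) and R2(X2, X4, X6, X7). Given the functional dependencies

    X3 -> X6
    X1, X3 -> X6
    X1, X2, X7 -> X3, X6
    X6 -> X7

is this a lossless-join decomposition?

No

Common attributes: R1 ∩ R2 = {X2, X7}.
No dependency enlarges {X2, X7}, so (X2, X7)⁺ = {X2, X7}.
The closure contains neither all of R1 = {X1, X2, X3, X5, X7} nor all of R2 = {X2, X4, X6, X7}, so the common attributes are not a superkey of either fragment. The join is lossy.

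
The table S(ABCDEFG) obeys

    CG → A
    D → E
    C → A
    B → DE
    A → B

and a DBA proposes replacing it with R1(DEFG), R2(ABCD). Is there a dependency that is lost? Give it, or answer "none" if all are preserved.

none

CG → A: restricted closure across fragments reaches A.
D → E lies within R1.
C → A lies within R2.
B → DE: restricted closure across fragments reaches DE.
A → B lies within R2.
Every dependency is enforceable on the fragments, so the decomposition is dependency-preserving.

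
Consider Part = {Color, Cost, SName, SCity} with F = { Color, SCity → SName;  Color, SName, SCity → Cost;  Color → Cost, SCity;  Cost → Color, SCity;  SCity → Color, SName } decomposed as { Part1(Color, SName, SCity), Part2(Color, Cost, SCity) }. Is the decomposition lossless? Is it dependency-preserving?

Lossless test: (Color, SCity)⁺ = {Color, Cost, SName, SCity}, which contains all of one fragment — lossless.
Dependency preservation: Color, SName, SCity → Cost is not contained in any single fragment, but the restricted closure of its left-hand side across the fragments still reaches the right-hand side; the remaining FDs each lie inside some fragment. All dependencies are preserved.

lossless and dependency-preserving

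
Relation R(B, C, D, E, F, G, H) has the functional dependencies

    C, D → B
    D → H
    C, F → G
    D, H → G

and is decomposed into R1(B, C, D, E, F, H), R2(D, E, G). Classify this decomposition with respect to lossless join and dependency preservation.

Lossless test: (D, E)⁺ = {D, E, G, H}, which contains all of one fragment — lossless.
Dependency preservation: the restricted closure of {C, F} across the fragments never reaches {G}, so C, F → G cannot be enforced without a join — not preserved.

lossless but not dependency-preserving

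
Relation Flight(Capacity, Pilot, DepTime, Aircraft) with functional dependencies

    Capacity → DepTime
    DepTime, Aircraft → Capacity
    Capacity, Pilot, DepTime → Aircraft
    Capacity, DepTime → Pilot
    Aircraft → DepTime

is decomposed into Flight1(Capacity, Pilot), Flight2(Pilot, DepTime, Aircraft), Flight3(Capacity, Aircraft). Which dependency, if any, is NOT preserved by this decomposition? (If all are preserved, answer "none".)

Capacity → DepTime: restricted closure across fragments reaches DepTime.
DepTime, Aircraft → Capacity: restricted closure across fragments reaches Capacity.
Capacity, Pilot, DepTime → Aircraft: restricted closure across fragments reaches Aircraft.
Capacity, DepTime → Pilot: restricted closure across fragments reaches Pilot.
Aircraft → DepTime lies within Flight2.
Every dependency is enforceable on the fragments, so the decomposition is dependency-preserving.

none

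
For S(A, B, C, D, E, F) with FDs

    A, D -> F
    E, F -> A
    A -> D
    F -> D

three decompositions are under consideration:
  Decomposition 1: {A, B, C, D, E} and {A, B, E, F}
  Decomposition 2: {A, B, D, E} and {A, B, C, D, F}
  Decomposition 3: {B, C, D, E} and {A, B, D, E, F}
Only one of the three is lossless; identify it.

Decomposition 1

Decomposition 1: common = {A, B, E}, closure = {A, B, D, E, F} → lossless.
Decomposition 2: common = {A, B, D}, closure = {A, B, D, F} → lossy.
Decomposition 3: common = {B, D, E}, closure = {B, D, E} → lossy.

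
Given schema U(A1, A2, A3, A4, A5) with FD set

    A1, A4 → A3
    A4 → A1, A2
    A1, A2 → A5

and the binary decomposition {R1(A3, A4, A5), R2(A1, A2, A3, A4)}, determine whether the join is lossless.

Common attributes: R1 ∩ R2 = {A3, A4}.
Closure of {A3, A4}: A4 → A1, A2 applies, adding A1, A2; A1, A2 → A5 applies, adding A5. So (A3, A4)⁺ = {A1, A2, A3, A4, A5}.
This closure contains every attribute of R1, so R1 ∩ R2 → R1. The join is lossless.

Yes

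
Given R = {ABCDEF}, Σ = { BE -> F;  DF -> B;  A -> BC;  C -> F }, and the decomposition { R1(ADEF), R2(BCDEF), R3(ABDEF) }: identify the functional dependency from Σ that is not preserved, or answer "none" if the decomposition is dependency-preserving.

A -> BC

Check A → BC: no single fragment contains all of {ABC}, and the restricted closure of {A} across the fragments never reaches {BC}.
BE → F is preserved.
DF → B is preserved.
C → F is preserved.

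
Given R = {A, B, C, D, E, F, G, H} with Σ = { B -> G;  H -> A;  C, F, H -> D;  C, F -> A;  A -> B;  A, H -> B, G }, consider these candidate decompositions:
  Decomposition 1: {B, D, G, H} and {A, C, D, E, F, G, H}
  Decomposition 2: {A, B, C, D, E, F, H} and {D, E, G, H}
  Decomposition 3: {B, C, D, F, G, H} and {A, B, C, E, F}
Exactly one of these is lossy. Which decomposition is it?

Decomposition 3

Decomposition 1: common = {D, G, H}, closure = {A, B, D, G, H} → lossless.
Decomposition 2: common = {D, E, H}, closure = {A, B, D, E, G, H} → lossless.
Decomposition 3: common = {B, C, F}, closure = {A, B, C, F, G} → lossy.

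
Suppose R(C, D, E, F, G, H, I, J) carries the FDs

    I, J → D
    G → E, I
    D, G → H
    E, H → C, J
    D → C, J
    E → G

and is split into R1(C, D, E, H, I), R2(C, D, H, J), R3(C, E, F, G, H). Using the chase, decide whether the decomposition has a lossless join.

Yes

Chase test. Columns are C, D, E, F, G, H, I, J; row i has aⱼ where attribute j ∈ Ri, else bᵢⱼ.
Initial tableau (one row per fragment):
  row 1: a1 a2 a3 b14 b15 a6 a7 b18
  row 2: a1 a2 b23 b24 b25 a6 b27 a8
  row 3: a1 b32 a3 a4 a5 a6 b37 b38
Rows 1 and 3 agree on E, H; apply E, H→C, J and equate their C, J entries.
Rows 1 and 2 agree on D; apply D→C, J and equate their C, J entries.
Rows 1 and 3 agree on E; apply E→G and equate their G entries.
Rows 1 and 3 agree on G; apply G→E, I and equate their E, I entries.
Rows 1 and 3 agree on I, J; apply I, J→D and equate their D entries.
Row 3 is now all distinguished symbols — the join is lossless.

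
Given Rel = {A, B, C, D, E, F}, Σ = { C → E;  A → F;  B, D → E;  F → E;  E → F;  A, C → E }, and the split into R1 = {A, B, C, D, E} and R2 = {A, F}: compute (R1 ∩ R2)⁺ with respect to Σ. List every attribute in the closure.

R1 ∩ R2 = {A}.
A → F applies, adding F
F → E applies, adding E
Closure: {A, E, F}.

A, E, F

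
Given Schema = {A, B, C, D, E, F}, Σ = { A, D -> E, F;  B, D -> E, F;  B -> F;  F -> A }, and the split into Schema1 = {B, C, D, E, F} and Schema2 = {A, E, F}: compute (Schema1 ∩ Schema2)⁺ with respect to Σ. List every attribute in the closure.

A, E, F

Schema1 ∩ Schema2 = {E, F}.
F → A applies, adding A
Closure: {A, E, F}.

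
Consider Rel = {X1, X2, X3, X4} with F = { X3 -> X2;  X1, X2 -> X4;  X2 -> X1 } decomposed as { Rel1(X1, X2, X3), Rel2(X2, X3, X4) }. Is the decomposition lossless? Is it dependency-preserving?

Lossless test: (X2, X3)⁺ = {X1, X2, X3, X4}, which contains all of one fragment — lossless.
Dependency preservation: X1, X2 → X4 is not contained in any single fragment, but the restricted closure of its left-hand side across the fragments still reaches the right-hand side; the remaining FDs each lie inside some fragment. All dependencies are preserved.

lossless and dependency-preserving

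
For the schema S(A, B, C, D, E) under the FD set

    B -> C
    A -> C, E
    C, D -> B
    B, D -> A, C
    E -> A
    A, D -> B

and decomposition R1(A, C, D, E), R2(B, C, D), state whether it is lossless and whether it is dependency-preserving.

lossless and dependency-preserving

Lossless test: (C, D)⁺ = {A, B, C, D, E}, which contains all of one fragment — lossless.
Dependency preservation: B, D → A, C; A, D → B are not contained in any single fragment, but the restricted closure of each left-hand side across the fragments still reaches the right-hand side; the remaining FDs each lie inside some fragment. All dependencies are preserved.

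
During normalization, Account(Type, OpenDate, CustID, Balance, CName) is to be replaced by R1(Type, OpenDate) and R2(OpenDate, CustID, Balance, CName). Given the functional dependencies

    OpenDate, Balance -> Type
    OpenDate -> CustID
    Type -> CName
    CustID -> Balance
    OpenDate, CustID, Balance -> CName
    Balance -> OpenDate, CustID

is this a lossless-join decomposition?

Common attributes: R1 ∩ R2 = {OpenDate}.
Closure of {OpenDate}: OpenDate → CustID applies, adding CustID; CustID → Balance applies, adding Balance; OpenDate, CustID, Balance → CName applies, adding CName; OpenDate, Balance → Type applies, adding Type. So (OpenDate)⁺ = {Type, OpenDate, CustID, Balance, CName}.
This closure contains every attribute of R1, so R1 ∩ R2 → R1. The join is lossless.

Yes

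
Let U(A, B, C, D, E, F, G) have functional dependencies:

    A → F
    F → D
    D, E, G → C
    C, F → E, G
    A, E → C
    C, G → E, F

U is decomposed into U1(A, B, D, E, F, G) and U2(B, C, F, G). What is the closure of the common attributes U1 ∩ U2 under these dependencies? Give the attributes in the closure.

U1 ∩ U2 = {B, F, G}.
F → D applies, adding D
Closure: {B, D, F, G}.

B, D, F, G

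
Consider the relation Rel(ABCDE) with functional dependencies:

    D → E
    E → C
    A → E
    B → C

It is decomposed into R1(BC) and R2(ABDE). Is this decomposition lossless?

Common attributes: R1 ∩ R2 = {B}.
Closure of {B}: B → C applies, adding C. So (B)⁺ = {BC}.
This closure contains every attribute of R1, so R1 ∩ R2 → R1. The join is lossless.

Yes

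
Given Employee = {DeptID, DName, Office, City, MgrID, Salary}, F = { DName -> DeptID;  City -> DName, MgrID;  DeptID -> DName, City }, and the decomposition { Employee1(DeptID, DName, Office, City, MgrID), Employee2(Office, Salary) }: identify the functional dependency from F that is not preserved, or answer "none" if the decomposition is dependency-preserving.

DName → DeptID lies within Employee1.
City → DName, MgrID lies within Employee1.
DeptID → DName, City lies within Employee1.
Every dependency is enforceable on the fragments, so the decomposition is dependency-preserving.

none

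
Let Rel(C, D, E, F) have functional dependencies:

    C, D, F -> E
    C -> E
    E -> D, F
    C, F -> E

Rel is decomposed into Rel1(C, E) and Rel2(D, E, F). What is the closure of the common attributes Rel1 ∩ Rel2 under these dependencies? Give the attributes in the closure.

D, E, F

Rel1 ∩ Rel2 = {E}.
E → D, F applies, adding D, F
Closure: {D, E, F}.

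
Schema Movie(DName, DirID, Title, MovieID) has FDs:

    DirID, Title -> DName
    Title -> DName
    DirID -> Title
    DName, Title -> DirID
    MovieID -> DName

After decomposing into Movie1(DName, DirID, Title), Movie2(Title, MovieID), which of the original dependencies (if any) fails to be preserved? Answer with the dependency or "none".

Check MovieID → DName: no single fragment contains all of {DName, MovieID}, and the restricted closure of {MovieID} across the fragments never reaches {DName}.
DirID, Title → DName is preserved.
Title → DName is preserved.
DirID → Title is preserved.
DName, Title → DirID is preserved.

MovieID -> DName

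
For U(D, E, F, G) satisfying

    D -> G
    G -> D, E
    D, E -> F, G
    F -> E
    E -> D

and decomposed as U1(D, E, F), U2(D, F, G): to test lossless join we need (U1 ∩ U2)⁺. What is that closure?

U1 ∩ U2 = {D, F}.
D → G applies, adding G
G → D, E applies, adding E
Closure: {D, E, F, G}.

D, E, F, G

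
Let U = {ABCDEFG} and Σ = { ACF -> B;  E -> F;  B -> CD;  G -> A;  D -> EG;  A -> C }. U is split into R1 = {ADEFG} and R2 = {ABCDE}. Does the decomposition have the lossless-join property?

Common attributes: R1 ∩ R2 = {ADE}.
Closure of {ADE}: E → F applies, adding F; D → EG applies, adding G; A → C applies, adding C; ACF → B applies, adding B. So (ADE)⁺ = {ABCDEFG}.
This closure contains every attribute of R1, so R1 ∩ R2 → R1. The join is lossless.

Yes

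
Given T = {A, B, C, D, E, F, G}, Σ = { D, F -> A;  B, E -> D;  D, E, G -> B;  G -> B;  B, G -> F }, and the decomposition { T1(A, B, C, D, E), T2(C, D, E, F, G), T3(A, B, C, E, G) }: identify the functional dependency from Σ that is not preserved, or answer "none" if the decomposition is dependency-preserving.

D, F -> A

Check D, F → A: no single fragment contains all of {A, D, F}, and the restricted closure of {D, F} across the fragments never reaches {A}.
B, E → D is preserved.
D, E, G → B is preserved.
G → B is preserved.
B, G → F is preserved.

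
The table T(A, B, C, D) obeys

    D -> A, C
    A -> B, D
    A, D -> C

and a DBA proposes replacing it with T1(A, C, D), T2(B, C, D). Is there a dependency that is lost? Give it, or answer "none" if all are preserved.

D → A, C lies within T1.
A → B, D: restricted closure across fragments reaches B, D.
A, D → C lies within T1.
Every dependency is enforceable on the fragments, so the decomposition is dependency-preserving.

none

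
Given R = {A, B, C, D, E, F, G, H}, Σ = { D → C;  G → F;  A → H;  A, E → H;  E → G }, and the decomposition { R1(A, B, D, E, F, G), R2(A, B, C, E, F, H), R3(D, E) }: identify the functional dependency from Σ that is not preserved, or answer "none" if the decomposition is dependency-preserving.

Check D → C: no single fragment contains all of {C, D}, and the restricted closure of {D} across the fragments never reaches {C}.
G → F is preserved.
A → H is preserved.
A, E → H is preserved.
E → G is preserved.

D → C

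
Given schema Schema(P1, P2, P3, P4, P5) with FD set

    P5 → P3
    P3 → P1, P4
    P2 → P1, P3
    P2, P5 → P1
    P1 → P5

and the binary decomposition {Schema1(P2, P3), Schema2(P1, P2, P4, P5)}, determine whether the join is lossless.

Common attributes: Schema1 ∩ Schema2 = {P2}.
Closure of {P2}: P2 → P1, P3 applies, adding P1, P3; P1 → P5 applies, adding P5; P3 → P1, P4 applies, adding P4. So (P2)⁺ = {P1, P2, P3, P4, P5}.
This closure contains every attribute of Schema1, so Schema1 ∩ Schema2 → Schema1. The join is lossless.

Yes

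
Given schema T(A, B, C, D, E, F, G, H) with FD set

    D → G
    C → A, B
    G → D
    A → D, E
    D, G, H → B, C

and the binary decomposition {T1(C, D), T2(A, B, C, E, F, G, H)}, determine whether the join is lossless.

Common attributes: T1 ∩ T2 = {C}.
Closure of {C}: C → A, B applies, adding A, B; A → D, E applies, adding D, E; D → G applies, adding G. So (C)⁺ = {A, B, C, D, E, G}.
This closure contains every attribute of T1, so T1 ∩ T2 → T1. The join is lossless.

Yes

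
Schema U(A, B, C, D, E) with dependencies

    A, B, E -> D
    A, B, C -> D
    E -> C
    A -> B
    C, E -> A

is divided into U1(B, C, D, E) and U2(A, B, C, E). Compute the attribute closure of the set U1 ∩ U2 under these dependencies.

U1 ∩ U2 = {B, C, E}.
C, E → A applies, adding A
A, B, E → D applies, adding D
Closure: {A, B, C, D, E}.

A, B, C, D, E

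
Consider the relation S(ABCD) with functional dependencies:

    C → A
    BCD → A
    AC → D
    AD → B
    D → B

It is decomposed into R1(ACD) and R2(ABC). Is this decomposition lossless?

Yes

Common attributes: R1 ∩ R2 = {AC}.
Closure of {AC}: AC → D applies, adding D; AD → B applies, adding B. So (AC)⁺ = {ABCD}.
This closure contains every attribute of R1, so R1 ∩ R2 → R1. The join is lossless.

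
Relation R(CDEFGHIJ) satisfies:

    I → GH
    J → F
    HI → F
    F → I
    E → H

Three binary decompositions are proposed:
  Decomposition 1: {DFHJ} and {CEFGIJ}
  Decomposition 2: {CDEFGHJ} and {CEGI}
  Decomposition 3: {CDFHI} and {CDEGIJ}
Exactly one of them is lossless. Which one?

Decomposition 1: common = {FJ}, closure = {FGHIJ} → lossy.
Decomposition 2: common = {CEG}, closure = {CEGH} → lossy.
Decomposition 3: common = {CDI}, closure = {CDFGHI} → lossless.

Decomposition 3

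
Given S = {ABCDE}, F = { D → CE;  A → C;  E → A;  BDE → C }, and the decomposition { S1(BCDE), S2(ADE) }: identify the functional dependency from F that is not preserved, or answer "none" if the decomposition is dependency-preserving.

Check A → C: no single fragment contains all of {AC}, and the restricted closure of {A} across the fragments never reaches {C}.
D → CE is preserved.
E → A is preserved.
BDE → C is preserved.

A → C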